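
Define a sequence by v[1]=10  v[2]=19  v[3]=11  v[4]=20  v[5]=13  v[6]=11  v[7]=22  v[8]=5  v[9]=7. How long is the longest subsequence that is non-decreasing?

Track the smallest tail for each achievable length (allowing ties):
10 → extends → [10]
19 → extends → [10, 19]
11 → replaces 19 → [10, 11]
20 → extends → [10, 11, 20]
13 → replaces 20 → [10, 11, 13]
11 → replaces 13 → [10, 11, 11]
22 → extends → [10, 11, 11, 22]
5 → replaces 10 → [5, 11, 11, 22]
7 → replaces 11 → [5, 7, 11, 22]
Four tails, so the longest non-decreasing subsequence has length 4 (e.g. 10, 19, 20, 22).

4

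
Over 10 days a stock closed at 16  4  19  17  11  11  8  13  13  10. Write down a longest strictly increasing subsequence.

Patience tails give the LIS length; then backtrack through the dp parents:
16 → extends → [16]
4 → replaces 16 → [4]
19 → extends → [4, 19]
17 → replaces 19 → [4, 17]
11 → replaces 17 → [4, 11]
11 → already a tail → [4, 11]
8 → replaces 11 → [4, 8]
13 → extends → [4, 8, 13]
13 → already a tail → [4, 8, 13]
10 → replaces 13 → [4, 8, 10]
Length 3; one witness is 4, 11, 13.

4, 11, 13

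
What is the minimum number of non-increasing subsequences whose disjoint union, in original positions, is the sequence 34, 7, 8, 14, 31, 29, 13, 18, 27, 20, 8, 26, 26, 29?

7

The minimum number of non-increasing subsequences covering a sequence equals the length of its longest strictly increasing subsequence.
LIS length is 7 (e.g. 7, 8, 14, 18, 20, 26, 29), so 7 piles are needed.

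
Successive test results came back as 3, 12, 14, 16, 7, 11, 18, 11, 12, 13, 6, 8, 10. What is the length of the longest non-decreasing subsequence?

Track the smallest tail for each achievable length (allowing ties):
3 → extends → [3]
12 → extends → [3, 12]
14 → extends → [3, 12, 14]
16 → extends → [3, 12, 14, 16]
7 → replaces 12 → [3, 7, 14, 16]
11 → replaces 14 → [3, 7, 11, 16]
18 → extends → [3, 7, 11, 16, 18]
11 → replaces 16 → [3, 7, 11, 11, 18]
12 → replaces 18 → [3, 7, 11, 11, 12]
13 → extends → [3, 7, 11, 11, 12, 13]
6 → replaces 7 → [3, 6, 11, 11, 12, 13]
8 → replaces 11 → [3, 6, 8, 11, 12, 13]
10 → replaces 11 → [3, 6, 8, 10, 12, 13]
Six tails, so the longest non-decreasing subsequence has length 6 (e.g. 3, 7, 11, 11, 12, 13).

6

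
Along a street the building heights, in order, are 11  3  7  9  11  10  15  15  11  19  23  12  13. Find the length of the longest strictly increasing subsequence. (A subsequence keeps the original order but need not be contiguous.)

Let dp[i] be the length of the longest such subsequence ending at index i:
i:      1  2  3  4  5  6  7  8  9 10 11 12 13
a[i]:  11  3  7  9 11 10 15 15 11 19 23 12 13
dp:     1  1  2  3  4  4  5  5  5  6  7  6  7
Maximum dp value is 7.

7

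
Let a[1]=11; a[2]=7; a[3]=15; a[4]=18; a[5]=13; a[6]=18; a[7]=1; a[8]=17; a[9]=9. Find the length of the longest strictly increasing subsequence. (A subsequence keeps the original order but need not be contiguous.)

Track the smallest tail for each achievable length (strict):
11 → extends → [11]
7 → replaces 11 → [7]
15 → extends → [7, 15]
18 → extends → [7, 15, 18]
13 → replaces 15 → [7, 13, 18]
18 → already a tail → [7, 13, 18]
1 → replaces 7 → [1, 13, 18]
17 → replaces 18 → [1, 13, 17]
9 → replaces 13 → [1, 9, 17]
Three tails, so the longest strictly increasing subsequence has length 3 (e.g. 11, 15, 18).

3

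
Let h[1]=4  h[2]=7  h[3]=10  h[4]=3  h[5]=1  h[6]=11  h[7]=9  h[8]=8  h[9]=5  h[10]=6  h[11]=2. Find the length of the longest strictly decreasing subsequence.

5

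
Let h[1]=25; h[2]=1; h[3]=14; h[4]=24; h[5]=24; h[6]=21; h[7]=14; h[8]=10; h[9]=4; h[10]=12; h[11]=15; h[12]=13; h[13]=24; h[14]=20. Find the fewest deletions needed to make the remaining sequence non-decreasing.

9

Fewest deletions = n − (longest non-decreasing subsequence).
i:      1  2  3  4  5  6  7  8  9 10 11 12 13 14
h[i]:  25  1 14 24 24 21 14 10  4 12 15 13 24 20
dp:     1  1  2  3  4  3  3  2  2  3  4  4  5  5
max dp = 5, so deletions = 14 − 5 = 9.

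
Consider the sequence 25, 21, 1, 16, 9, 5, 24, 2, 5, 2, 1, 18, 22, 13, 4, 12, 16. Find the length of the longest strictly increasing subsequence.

5

Track the smallest tail for each achievable length (strict):
25 → extends → [25]
21 → replaces 25 → [21]
1 → replaces 21 → [1]
16 → extends → [1, 16]
9 → replaces 16 → [1, 9]
5 → replaces 9 → [1, 5]
24 → extends → [1, 5, 24]
2 → replaces 5 → [1, 2, 24]
5 → replaces 24 → [1, 2, 5]
2 → already a tail → [1, 2, 5]
1 → already a tail → [1, 2, 5]
18 → extends → [1, 2, 5, 18]
22 → extends → [1, 2, 5, 18, 22]
13 → replaces 18 → [1, 2, 5, 13, 22]
4 → replaces 5 → [1, 2, 4, 13, 22]
12 → replaces 13 → [1, 2, 4, 12, 22]
16 → replaces 22 → [1, 2, 4, 12, 16]
Five tails, so the longest strictly increasing subsequence has length 5 (e.g. 1, 2, 5, 18, 22).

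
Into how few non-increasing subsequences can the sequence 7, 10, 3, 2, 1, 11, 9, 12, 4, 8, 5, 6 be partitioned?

Place each on the leftmost legal pile:
7 → new pile 1 (tops now [7])
10 → new pile 2 (tops now [7, 10])
3 → pile 1 (tops now [3, 10])
2 → pile 1 (tops now [2, 10])
1 → pile 1 (tops now [1, 10])
11 → new pile 3 (tops now [1, 10, 11])
9 → pile 2 (tops now [1, 9, 11])
12 → new pile 4 (tops now [1, 9, 11, 12])
4 → pile 2 (tops now [1, 4, 11, 12])
8 → pile 3 (tops now [1, 4, 8, 12])
5 → pile 3 (tops now [1, 4, 5, 12])
6 → pile 4 (tops now [1, 4, 5, 6])
Four piles.

4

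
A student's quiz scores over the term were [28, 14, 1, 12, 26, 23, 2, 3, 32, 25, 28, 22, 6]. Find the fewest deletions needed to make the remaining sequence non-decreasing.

8

Fewest deletions = n − (longest non-decreasing subsequence).
Patience tails:
28 → extends → [28]
14 → replaces 28 → [14]
1 → replaces 14 → [1]
12 → extends → [1, 12]
26 → extends → [1, 12, 26]
23 → replaces 26 → [1, 12, 23]
2 → replaces 12 → [1, 2, 23]
3 → replaces 23 → [1, 2, 3]
32 → extends → [1, 2, 3, 32]
25 → replaces 32 → [1, 2, 3, 25]
28 → extends → [1, 2, 3, 25, 28]
22 → replaces 25 → [1, 2, 3, 22, 28]
6 → replaces 22 → [1, 2, 3, 6, 28]
Longest non-decreasing subsequence has length 5, so deletions = 13 − 5 = 8.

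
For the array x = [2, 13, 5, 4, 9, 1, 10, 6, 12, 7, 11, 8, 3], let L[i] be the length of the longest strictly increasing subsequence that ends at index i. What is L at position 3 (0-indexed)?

2

dp[i] = 1 + max{dp[j] : j<i, x[j]<x[i]} (or 1 if no such j):
i:      0  1  2  3  4  5  6  7  8  9 10 11 12
x[i]:   2 13  5  4  9  1 10  6 12  7 11  8  3
dp:     1  2  2  2  3  1  4  3  5  4  5  5  2
At index 3 the value is 2.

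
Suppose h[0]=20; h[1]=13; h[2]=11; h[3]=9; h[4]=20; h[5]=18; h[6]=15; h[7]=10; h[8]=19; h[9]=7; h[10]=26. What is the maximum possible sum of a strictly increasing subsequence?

76

Let S[i] be the best sum of a strictly increasing subsequence ending at i:
i:      0  1  2  3  4  5  6  7  8  9 10
h[i]:  20 13 11  9 20 18 15 10 19  7 26
S:     20 13 11  9 33 31 28 19 50  7 76
Maximum is 76 (e.g. 13 + 18 + 19 + 26).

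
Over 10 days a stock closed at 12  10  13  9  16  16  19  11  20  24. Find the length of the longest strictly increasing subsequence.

6

Track the smallest tail for each achievable length (strict):
12 → extends → [12]
10 → replaces 12 → [10]
13 → extends → [10, 13]
9 → replaces 10 → [9, 13]
16 → extends → [9, 13, 16]
16 → already a tail → [9, 13, 16]
19 → extends → [9, 13, 16, 19]
11 → replaces 13 → [9, 11, 16, 19]
20 → extends → [9, 11, 16, 19, 20]
24 → extends → [9, 11, 16, 19, 20, 24]
Six tails, so the longest strictly increasing subsequence has length 6 (e.g. 12, 13, 16, 19, 20, 24).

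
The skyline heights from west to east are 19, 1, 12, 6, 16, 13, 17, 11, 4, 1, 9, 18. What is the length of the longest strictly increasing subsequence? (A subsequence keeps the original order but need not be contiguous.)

Track the smallest tail for each achievable length (strict):
19 → extends → [19]
1 → replaces 19 → [1]
12 → extends → [1, 12]
6 → replaces 12 → [1, 6]
16 → extends → [1, 6, 16]
13 → replaces 16 → [1, 6, 13]
17 → extends → [1, 6, 13, 17]
11 → replaces 13 → [1, 6, 11, 17]
4 → replaces 6 → [1, 4, 11, 17]
1 → already a tail → [1, 4, 11, 17]
9 → replaces 11 → [1, 4, 9, 17]
18 → extends → [1, 4, 9, 17, 18]
Five tails, so the longest strictly increasing subsequence has length 5 (e.g. 1, 12, 16, 17, 18).

5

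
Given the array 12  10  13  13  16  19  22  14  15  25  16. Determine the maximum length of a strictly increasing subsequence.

6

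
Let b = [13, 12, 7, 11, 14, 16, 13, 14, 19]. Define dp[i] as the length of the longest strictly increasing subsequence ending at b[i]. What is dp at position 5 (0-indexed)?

4

dp[i] = 1 + max{dp[j] : j<i, b[j]<b[i]} (or 1 if no such j):
i:      0  1  2  3  4  5  6  7  8
b[i]:  13 12  7 11 14 16 13 14 19
dp:     1  1  1  2  3  4  3  4  5
At index 5 the value is 4.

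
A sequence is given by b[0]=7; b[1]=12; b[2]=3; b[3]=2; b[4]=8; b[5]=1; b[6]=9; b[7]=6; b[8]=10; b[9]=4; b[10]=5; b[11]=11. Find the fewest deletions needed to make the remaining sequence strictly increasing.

7

Fewest deletions = n − (longest strictly increasing subsequence).
i:      0  1  2  3  4  5  6  7  8  9 10 11
b[i]:   7 12  3  2  8  1  9  6 10  4  5 11
dp:     1  2  1  1  2  1  3  2  4  2  3  5
max dp = 5, so deletions = 12 − 5 = 7.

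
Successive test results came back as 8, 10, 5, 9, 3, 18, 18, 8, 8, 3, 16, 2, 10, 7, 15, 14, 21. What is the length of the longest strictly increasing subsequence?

Track the smallest tail for each achievable length (strict):
8 → extends → [8]
10 → extends → [8, 10]
5 → replaces 8 → [5, 10]
9 → replaces 10 → [5, 9]
3 → replaces 5 → [3, 9]
18 → extends → [3, 9, 18]
18 → already a tail → [3, 9, 18]
8 → replaces 9 → [3, 8, 18]
8 → already a tail → [3, 8, 18]
3 → already a tail → [3, 8, 18]
16 → replaces 18 → [3, 8, 16]
2 → replaces 3 → [2, 8, 16]
10 → replaces 16 → [2, 8, 10]
7 → replaces 8 → [2, 7, 10]
15 → extends → [2, 7, 10, 15]
14 → replaces 15 → [2, 7, 10, 14]
21 → extends → [2, 7, 10, 14, 21]
Five tails, so the longest strictly increasing subsequence has length 5 (e.g. 8, 9, 10, 15, 21).

5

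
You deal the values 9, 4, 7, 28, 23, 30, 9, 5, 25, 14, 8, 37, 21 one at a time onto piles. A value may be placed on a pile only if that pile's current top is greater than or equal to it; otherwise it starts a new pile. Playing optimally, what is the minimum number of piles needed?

Place each on the leftmost legal pile:
9 → new pile 1 (tops now [9])
4 → pile 1 (tops now [4])
7 → new pile 2 (tops now [4, 7])
28 → new pile 3 (tops now [4, 7, 28])
23 → pile 3 (tops now [4, 7, 23])
30 → new pile 4 (tops now [4, 7, 23, 30])
9 → pile 3 (tops now [4, 7, 9, 30])
5 → pile 2 (tops now [4, 5, 9, 30])
25 → pile 4 (tops now [4, 5, 9, 25])
14 → pile 4 (tops now [4, 5, 9, 14])
8 → pile 3 (tops now [4, 5, 8, 14])
37 → new pile 5 (tops now [4, 5, 8, 14, 37])
21 → pile 5 (tops now [4, 5, 8, 14, 21])
Five piles.

5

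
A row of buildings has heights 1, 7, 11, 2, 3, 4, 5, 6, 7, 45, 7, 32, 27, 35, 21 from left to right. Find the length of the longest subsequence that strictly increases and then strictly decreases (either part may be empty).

11

inc[i] = longest strictly increasing subsequence ending at i; dec[i] = longest strictly decreasing subsequence starting at i:
i:      1  2  3  4  5  6  7  8  9 10 11 12 13 14 15
a[i]:   1  7 11  2  3  4  5  6  7 45  7 32 27 35 21
inc:    1  2  3  2  3  4  5  6  7  8  7  8  8  9  8
dec:    1  2  2  1  1  1  1  1  1  4  1  3  2  2  1
Best peak at i=10 (value 45): inc=8, dec=4, length 8+4−1 = 11.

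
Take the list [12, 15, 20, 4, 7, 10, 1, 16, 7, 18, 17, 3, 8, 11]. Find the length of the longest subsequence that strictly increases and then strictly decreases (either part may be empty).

7

inc[i] = longest strictly increasing subsequence ending at i; dec[i] = longest strictly decreasing subsequence starting at i:
i:      1  2  3  4  5  6  7  8  9 10 11 12 13 14
a[i]:  12 15 20  4  7 10  1 16  7 18 17  3  8 11
inc:    1  2  3  1  2  3  1  4  2  5  5  2  3  4
dec:    4  4  4  2  2  3  1  3  2  3  2  1  1  1
Best peak at i=10 (value 18): inc=5, dec=3, length 5+3−1 = 7.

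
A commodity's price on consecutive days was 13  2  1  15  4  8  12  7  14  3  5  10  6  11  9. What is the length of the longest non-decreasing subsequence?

Track the smallest tail for each achievable length (allowing ties):
13 → extends → [13]
2 → replaces 13 → [2]
1 → replaces 2 → [1]
15 → extends → [1, 15]
4 → replaces 15 → [1, 4]
8 → extends → [1, 4, 8]
12 → extends → [1, 4, 8, 12]
7 → replaces 8 → [1, 4, 7, 12]
14 → extends → [1, 4, 7, 12, 14]
3 → replaces 4 → [1, 3, 7, 12, 14]
5 → replaces 7 → [1, 3, 5, 12, 14]
10 → replaces 12 → [1, 3, 5, 10, 14]
6 → replaces 10 → [1, 3, 5, 6, 14]
11 → replaces 14 → [1, 3, 5, 6, 11]
9 → replaces 11 → [1, 3, 5, 6, 9]
Five tails, so the longest non-decreasing subsequence has length 5 (e.g. 2, 4, 8, 12, 14).

5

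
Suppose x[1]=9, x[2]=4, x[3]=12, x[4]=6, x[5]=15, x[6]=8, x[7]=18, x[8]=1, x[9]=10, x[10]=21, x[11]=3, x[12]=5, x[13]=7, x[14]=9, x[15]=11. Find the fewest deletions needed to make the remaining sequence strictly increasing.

9

Fewest deletions = n − (longest strictly increasing subsequence).
Patience tails:
9 → extends → [9]
4 → replaces 9 → [4]
12 → extends → [4, 12]
6 → replaces 12 → [4, 6]
15 → extends → [4, 6, 15]
8 → replaces 15 → [4, 6, 8]
18 → extends → [4, 6, 8, 18]
1 → replaces 4 → [1, 6, 8, 18]
10 → replaces 18 → [1, 6, 8, 10]
21 → extends → [1, 6, 8, 10, 21]
3 → replaces 6 → [1, 3, 8, 10, 21]
5 → replaces 8 → [1, 3, 5, 10, 21]
7 → replaces 10 → [1, 3, 5, 7, 21]
9 → replaces 21 → [1, 3, 5, 7, 9]
11 → extends → [1, 3, 5, 7, 9, 11]
Longest strictly increasing subsequence has length 6, so deletions = 15 − 6 = 9.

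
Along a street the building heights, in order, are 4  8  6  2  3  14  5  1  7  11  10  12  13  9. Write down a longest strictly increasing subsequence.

2, 3, 5, 7, 11, 12, 13

Patience tails give the LIS length; then backtrack through the dp parents:
4 → extends → [4]
8 → extends → [4, 8]
6 → replaces 8 → [4, 6]
2 → replaces 4 → [2, 6]
3 → replaces 6 → [2, 3]
14 → extends → [2, 3, 14]
5 → replaces 14 → [2, 3, 5]
1 → replaces 2 → [1, 3, 5]
7 → extends → [1, 3, 5, 7]
11 → extends → [1, 3, 5, 7, 11]
10 → replaces 11 → [1, 3, 5, 7, 10]
12 → extends → [1, 3, 5, 7, 10, 12]
13 → extends → [1, 3, 5, 7, 10, 12, 13]
9 → replaces 10 → [1, 3, 5, 7, 9, 12, 13]
Length 7; one witness is 2, 3, 5, 7, 11, 12, 13.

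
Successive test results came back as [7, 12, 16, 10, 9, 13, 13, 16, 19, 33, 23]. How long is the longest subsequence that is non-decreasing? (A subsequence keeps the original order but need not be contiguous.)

Track the smallest tail for each achievable length (allowing ties):
7 → extends → [7]
12 → extends → [7, 12]
16 → extends → [7, 12, 16]
10 → replaces 12 → [7, 10, 16]
9 → replaces 10 → [7, 9, 16]
13 → replaces 16 → [7, 9, 13]
13 → extends → [7, 9, 13, 13]
16 → extends → [7, 9, 13, 13, 16]
19 → extends → [7, 9, 13, 13, 16, 19]
33 → extends → [7, 9, 13, 13, 16, 19, 33]
23 → replaces 33 → [7, 9, 13, 13, 16, 19, 23]
Seven tails, so the longest non-decreasing subsequence has length 7 (e.g. 7, 12, 13, 13, 16, 19, 33).

7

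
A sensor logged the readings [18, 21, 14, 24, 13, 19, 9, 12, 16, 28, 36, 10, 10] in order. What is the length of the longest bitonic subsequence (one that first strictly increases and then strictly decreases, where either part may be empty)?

inc[i] = longest strictly increasing subsequence ending at i; dec[i] = longest strictly decreasing subsequence starting at i:
i:      1  2  3  4  5  6  7  8  9 10 11 12 13
a[i]:  18 21 14 24 13 19  9 12 16 28 36 10 10
inc:    1  2  1  3  1  2  1  2  3  4  5  2  2
dec:    5  5  4  4  3  3  1  2  2  2  2  1  1
Best peak at i=2 (value 21): inc=2, dec=5, length 2+5−1 = 6.

6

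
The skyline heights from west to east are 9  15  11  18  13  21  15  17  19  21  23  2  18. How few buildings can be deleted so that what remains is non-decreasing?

Fewest deletions = n − (longest non-decreasing subsequence).
i:      1  2  3  4  5  6  7  8  9 10 11 12 13
a[i]:   9 15 11 18 13 21 15 17 19 21 23  2 18
dp:     1  2  2  3  3  4  4  5  6  7  8  1  6
max dp = 8, so deletions = 13 − 8 = 5.

5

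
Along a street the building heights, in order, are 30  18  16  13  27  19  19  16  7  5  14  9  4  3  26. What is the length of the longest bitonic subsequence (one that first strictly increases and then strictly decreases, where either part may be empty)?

inc[i] = longest strictly increasing subsequence ending at i; dec[i] = longest strictly decreasing subsequence starting at i:
i:      1  2  3  4  5  6  7  8  9 10 11 12 13 14 15
a[i]:  30 18 16 13 27 19 19 16  7  5 14  9  4  3 26
inc:    1  1  1  1  2  2  2  2  1  1  2  2  1  1  3
dec:    8  7  6  5  7  6  6  5  4  3  4  3  2  1  1
Best peak at i=1 (value 30): inc=1, dec=8, length 1+8−1 = 8.

8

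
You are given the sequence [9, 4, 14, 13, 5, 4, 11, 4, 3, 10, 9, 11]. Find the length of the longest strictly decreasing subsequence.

5

Let dp[i] be the longest strictly decreasing subsequence ending at i:
i:      1  2  3  4  5  6  7  8  9 10 11 12
a[i]:   9  4 14 13  5  4 11  4  3 10  9 11
dp:     1  2  1  2  3  4  3  4  5  4  5  3
Maximum is 5.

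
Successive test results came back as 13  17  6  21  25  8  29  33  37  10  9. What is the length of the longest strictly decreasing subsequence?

3

Let dp[i] be the longest strictly decreasing subsequence ending at i:
i:      1  2  3  4  5  6  7  8  9 10 11
a[i]:  13 17  6 21 25  8 29 33 37 10  9
dp:     1  1  2  1  1  2  1  1  1  2  3
Maximum is 3.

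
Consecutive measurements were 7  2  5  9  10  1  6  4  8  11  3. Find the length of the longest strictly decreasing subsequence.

Let dp[i] be the longest strictly decreasing subsequence ending at i:
i:      1  2  3  4  5  6  7  8  9 10 11
a[i]:   7  2  5  9 10  1  6  4  8 11  3
dp:     1  2  2  1  1  3  2  3  2  1  4
Maximum is 4.

4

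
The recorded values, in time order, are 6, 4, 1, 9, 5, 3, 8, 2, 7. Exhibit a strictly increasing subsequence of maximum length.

4, 5, 8

Patience tails give the LIS length; then backtrack through the dp parents:
6 → extends → [6]
4 → replaces 6 → [4]
1 → replaces 4 → [1]
9 → extends → [1, 9]
5 → replaces 9 → [1, 5]
3 → replaces 5 → [1, 3]
8 → extends → [1, 3, 8]
2 → replaces 3 → [1, 2, 8]
7 → replaces 8 → [1, 2, 7]
Length 3; one witness is 4, 5, 8.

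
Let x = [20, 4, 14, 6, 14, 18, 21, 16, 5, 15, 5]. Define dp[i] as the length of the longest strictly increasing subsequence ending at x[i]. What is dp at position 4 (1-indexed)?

dp[i] = 1 + max{dp[j] : j<i, x[j]<x[i]} (or 1 if no such j):
i:      1  2  3  4  5  6  7  8  9 10 11
x[i]:  20  4 14  6 14 18 21 16  5 15  5
dp:     1  1  2  2  3  4  5  4  2  4  2
At index 4 the value is 2.

2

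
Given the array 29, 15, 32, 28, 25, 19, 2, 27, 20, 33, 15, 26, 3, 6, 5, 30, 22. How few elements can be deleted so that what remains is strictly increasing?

Fewest deletions = n − (longest strictly increasing subsequence).
Patience tails:
29 → extends → [29]
15 → replaces 29 → [15]
32 → extends → [15, 32]
28 → replaces 32 → [15, 28]
25 → replaces 28 → [15, 25]
19 → replaces 25 → [15, 19]
2 → replaces 15 → [2, 19]
27 → extends → [2, 19, 27]
20 → replaces 27 → [2, 19, 20]
33 → extends → [2, 19, 20, 33]
15 → replaces 19 → [2, 15, 20, 33]
26 → replaces 33 → [2, 15, 20, 26]
3 → replaces 15 → [2, 3, 20, 26]
6 → replaces 20 → [2, 3, 6, 26]
5 → replaces 6 → [2, 3, 5, 26]
30 → extends → [2, 3, 5, 26, 30]
22 → replaces 26 → [2, 3, 5, 22, 30]
Longest strictly increasing subsequence has length 5, so deletions = 17 − 5 = 12.

12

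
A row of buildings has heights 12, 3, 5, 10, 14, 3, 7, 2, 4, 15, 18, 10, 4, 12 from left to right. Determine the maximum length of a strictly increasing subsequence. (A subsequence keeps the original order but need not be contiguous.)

6

Track the smallest tail for each achievable length (strict):
12 → extends → [12]
3 → replaces 12 → [3]
5 → extends → [3, 5]
10 → extends → [3, 5, 10]
14 → extends → [3, 5, 10, 14]
3 → already a tail → [3, 5, 10, 14]
7 → replaces 10 → [3, 5, 7, 14]
2 → replaces 3 → [2, 5, 7, 14]
4 → replaces 5 → [2, 4, 7, 14]
15 → extends → [2, 4, 7, 14, 15]
18 → extends → [2, 4, 7, 14, 15, 18]
10 → replaces 14 → [2, 4, 7, 10, 15, 18]
4 → already a tail → [2, 4, 7, 10, 15, 18]
12 → replaces 15 → [2, 4, 7, 10, 12, 18]
Six tails, so the longest strictly increasing subsequence has length 6 (e.g. 3, 5, 10, 14, 15, 18).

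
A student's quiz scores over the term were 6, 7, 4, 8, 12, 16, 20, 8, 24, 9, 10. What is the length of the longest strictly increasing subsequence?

Let dp[i] be the length of the longest such subsequence ending at index i:
i:      1  2  3  4  5  6  7  8  9 10 11
a[i]:   6  7  4  8 12 16 20  8 24  9 10
dp:     1  2  1  3  4  5  6  3  7  4  5
Maximum dp value is 7.

7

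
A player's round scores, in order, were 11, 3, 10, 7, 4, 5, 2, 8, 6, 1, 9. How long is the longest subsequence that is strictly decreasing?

6

Let dp[i] be the longest strictly decreasing subsequence ending at i:
i:      1  2  3  4  5  6  7  8  9 10 11
a[i]:  11  3 10  7  4  5  2  8  6  1  9
dp:     1  2  2  3  4  4  5  3  4  6  3
Maximum is 6.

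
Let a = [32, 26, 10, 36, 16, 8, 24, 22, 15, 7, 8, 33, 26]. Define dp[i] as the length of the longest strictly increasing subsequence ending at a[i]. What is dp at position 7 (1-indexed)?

dp[i] = 1 + max{dp[j] : j<i, a[j]<a[i]} (or 1 if no such j):
i:      1  2  3  4  5  6  7  8  9 10 11 12 13
a[i]:  32 26 10 36 16  8 24 22 15  7  8 33 26
dp:     1  1  1  2  2  1  3  3  2  1  2  4  4
At index 7 the value is 3.

3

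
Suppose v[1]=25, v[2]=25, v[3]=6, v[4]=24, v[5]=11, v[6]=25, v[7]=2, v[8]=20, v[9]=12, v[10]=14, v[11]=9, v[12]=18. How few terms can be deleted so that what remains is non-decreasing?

7

Fewest deletions = n − (longest non-decreasing subsequence).
i:      1  2  3  4  5  6  7  8  9 10 11 12
v[i]:  25 25  6 24 11 25  2 20 12 14  9 18
dp:     1  2  1  2  2  3  1  3  3  4  2  5
max dp = 5, so deletions = 12 − 5 = 7.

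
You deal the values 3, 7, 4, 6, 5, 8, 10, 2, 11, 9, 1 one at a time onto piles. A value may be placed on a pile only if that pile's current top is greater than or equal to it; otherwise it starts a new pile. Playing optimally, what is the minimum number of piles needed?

Place each on the leftmost legal pile:
3 → new pile 1 (tops now [3])
7 → new pile 2 (tops now [3, 7])
4 → pile 2 (tops now [3, 4])
6 → new pile 3 (tops now [3, 4, 6])
5 → pile 3 (tops now [3, 4, 5])
8 → new pile 4 (tops now [3, 4, 5, 8])
10 → new pile 5 (tops now [3, 4, 5, 8, 10])
2 → pile 1 (tops now [2, 4, 5, 8, 10])
11 → new pile 6 (tops now [2, 4, 5, 8, 10, 11])
9 → pile 5 (tops now [2, 4, 5, 8, 9, 11])
1 → pile 1 (tops now [1, 4, 5, 8, 9, 11])
Six piles.

6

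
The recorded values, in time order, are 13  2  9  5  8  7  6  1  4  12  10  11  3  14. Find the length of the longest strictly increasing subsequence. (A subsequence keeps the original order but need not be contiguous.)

Let dp[i] be the length of the longest such subsequence ending at index i:
i:      1  2  3  4  5  6  7  8  9 10 11 12 13 14
a[i]:  13  2  9  5  8  7  6  1  4 12 10 11  3 14
dp:     1  1  2  2  3  3  3  1  2  4  4  5  2  6
Maximum dp value is 6.

6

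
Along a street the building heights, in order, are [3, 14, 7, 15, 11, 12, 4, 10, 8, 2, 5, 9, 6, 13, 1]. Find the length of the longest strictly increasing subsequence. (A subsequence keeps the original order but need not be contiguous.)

5

Let dp[i] be the length of the longest such subsequence ending at index i:
i:      1  2  3  4  5  6  7  8  9 10 11 12 13 14 15
a[i]:   3 14  7 15 11 12  4 10  8  2  5  9  6 13  1
dp:     1  2  2  3  3  4  2  3  3  1  3  4  4  5  1
Maximum dp value is 5.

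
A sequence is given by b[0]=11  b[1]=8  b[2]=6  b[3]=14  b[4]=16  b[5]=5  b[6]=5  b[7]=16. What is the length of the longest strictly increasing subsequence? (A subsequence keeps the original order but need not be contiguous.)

3

Track the smallest tail for each achievable length (strict):
11 → extends → [11]
8 → replaces 11 → [8]
6 → replaces 8 → [6]
14 → extends → [6, 14]
16 → extends → [6, 14, 16]
5 → replaces 6 → [5, 14, 16]
5 → already a tail → [5, 14, 16]
16 → already a tail → [5, 14, 16]
Three tails, so the longest strictly increasing subsequence has length 3 (e.g. 11, 14, 16).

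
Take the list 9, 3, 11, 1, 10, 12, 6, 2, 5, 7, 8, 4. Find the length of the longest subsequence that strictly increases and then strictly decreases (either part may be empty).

6

inc[i] = longest strictly increasing subsequence ending at i; dec[i] = longest strictly decreasing subsequence starting at i:
i:      1  2  3  4  5  6  7  8  9 10 11 12
a[i]:   9  3 11  1 10 12  6  2  5  7  8  4
inc:    1  1  2  1  2  3  2  2  3  4  5  3
dec:    4  2  5  1  4  4  3  1  2  2  2  1
Best peak at i=3 (value 11): inc=2, dec=5, length 2+5−1 = 6.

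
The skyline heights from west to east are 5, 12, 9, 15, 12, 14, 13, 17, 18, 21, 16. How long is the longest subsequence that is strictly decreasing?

3

Let dp[i] be the longest strictly decreasing subsequence ending at i:
i:      1  2  3  4  5  6  7  8  9 10 11
a[i]:   5 12  9 15 12 14 13 17 18 21 16
dp:     1  1  2  1  2  2  3  1  1  1  2
Maximum is 3.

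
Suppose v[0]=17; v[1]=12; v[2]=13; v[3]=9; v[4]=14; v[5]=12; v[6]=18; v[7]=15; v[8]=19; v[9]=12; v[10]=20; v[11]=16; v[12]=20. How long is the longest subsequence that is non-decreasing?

Track the smallest tail for each achievable length (allowing ties):
17 → extends → [17]
12 → replaces 17 → [12]
13 → extends → [12, 13]
9 → replaces 12 → [9, 13]
14 → extends → [9, 13, 14]
12 → replaces 13 → [9, 12, 14]
18 → extends → [9, 12, 14, 18]
15 → replaces 18 → [9, 12, 14, 15]
19 → extends → [9, 12, 14, 15, 19]
12 → replaces 14 → [9, 12, 12, 15, 19]
20 → extends → [9, 12, 12, 15, 19, 20]
16 → replaces 19 → [9, 12, 12, 15, 16, 20]
20 → extends → [9, 12, 12, 15, 16, 20, 20]
Seven tails, so the longest non-decreasing subsequence has length 7 (e.g. 12, 13, 14, 18, 19, 20, 20).

7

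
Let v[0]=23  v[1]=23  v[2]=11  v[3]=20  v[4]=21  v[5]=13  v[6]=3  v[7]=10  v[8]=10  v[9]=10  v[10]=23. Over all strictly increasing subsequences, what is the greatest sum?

75

Let S[i] be the best sum of a strictly increasing subsequence ending at i:
i:      0  1  2  3  4  5  6  7  8  9 10
v[i]:  23 23 11 20 21 13  3 10 10 10 23
S:     23 23 11 31 52 24  3 13 13 13 75
Maximum is 75 (e.g. 11 + 20 + 21 + 23).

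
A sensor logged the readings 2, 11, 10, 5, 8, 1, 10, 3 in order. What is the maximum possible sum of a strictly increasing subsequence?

Let S[i] be the best sum of a strictly increasing subsequence ending at i:
i:      1  2  3  4  5  6  7  8
a[i]:   2 11 10  5  8  1 10  3
S:      2 13 12  7 15  1 25  5
Maximum is 25 (e.g. 2 + 5 + 8 + 10).

25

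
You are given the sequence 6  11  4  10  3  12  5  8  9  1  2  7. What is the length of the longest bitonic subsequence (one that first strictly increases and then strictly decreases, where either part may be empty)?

5

inc[i] = longest strictly increasing subsequence ending at i; dec[i] = longest strictly decreasing subsequence starting at i:
i:      1  2  3  4  5  6  7  8  9 10 11 12
a[i]:   6 11  4 10  3 12  5  8  9  1  2  7
inc:    1  2  1  2  1  3  2  3  4  1  2  3
dec:    4  4  3  3  2  3  2  2  2  1  1  1
Best peak at i=2 (value 11): inc=2, dec=4, length 2+4−1 = 5.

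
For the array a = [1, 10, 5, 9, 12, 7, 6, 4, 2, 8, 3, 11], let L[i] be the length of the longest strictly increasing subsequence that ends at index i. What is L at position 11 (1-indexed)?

3

dp[i] = 1 + max{dp[j] : j<i, a[j]<a[i]} (or 1 if no such j):
i:      1  2  3  4  5  6  7  8  9 10 11 12
a[i]:   1 10  5  9 12  7  6  4  2  8  3 11
dp:     1  2  2  3  4  3  3  2  2  4  3  5
At index 11 the value is 3.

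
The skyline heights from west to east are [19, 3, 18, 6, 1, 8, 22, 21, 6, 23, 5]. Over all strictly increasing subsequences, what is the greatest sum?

Let S[i] be the best sum of a strictly increasing subsequence ending at i:
i:      1  2  3  4  5  6  7  8  9 10 11
a[i]:  19  3 18  6  1  8 22 21  6 23  5
S:     19  3 21  9  1 17 43 42  9 66  8
Maximum is 66 (e.g. 3 + 18 + 22 + 23).

66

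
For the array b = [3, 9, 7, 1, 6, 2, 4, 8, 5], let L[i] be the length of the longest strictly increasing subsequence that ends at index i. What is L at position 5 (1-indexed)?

2

dp[i] = 1 + max{dp[j] : j<i, b[j]<b[i]} (or 1 if no such j):
i:     1 2 3 4 5 6 7 8 9
b[i]:  3 9 7 1 6 2 4 8 5
dp:    1 2 2 1 2 2 3 4 4
At index 5 the value is 2.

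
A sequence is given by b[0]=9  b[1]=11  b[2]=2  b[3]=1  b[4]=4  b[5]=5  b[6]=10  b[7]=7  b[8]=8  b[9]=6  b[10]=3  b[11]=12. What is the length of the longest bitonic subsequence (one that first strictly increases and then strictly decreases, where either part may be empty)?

7

inc[i] = longest strictly increasing subsequence ending at i; dec[i] = longest strictly decreasing subsequence starting at i:
i:      0  1  2  3  4  5  6  7  8  9 10 11
b[i]:   9 11  2  1  4  5 10  7  8  6  3 12
inc:    1  2  1  1  2  3  4  4  5  4  2  6
dec:    4  5  2  1  2  2  4  3  3  2  1  1
Best peak at i=6 (value 10): inc=4, dec=4, length 4+4−1 = 7.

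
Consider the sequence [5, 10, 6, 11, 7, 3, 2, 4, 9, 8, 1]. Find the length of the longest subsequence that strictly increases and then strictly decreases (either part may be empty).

inc[i] = longest strictly increasing subsequence ending at i; dec[i] = longest strictly decreasing subsequence starting at i:
i:      1  2  3  4  5  6  7  8  9 10 11
a[i]:   5 10  6 11  7  3  2  4  9  8  1
inc:    1  2  2  3  3  1  1  2  4  4  1
dec:    4  5  4  5  4  3  2  2  3  2  1
Best peak at i=4 (value 11): inc=3, dec=5, length 3+5−1 = 7.

7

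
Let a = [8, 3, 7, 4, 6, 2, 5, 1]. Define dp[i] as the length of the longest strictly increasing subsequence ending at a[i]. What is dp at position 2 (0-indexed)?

dp[i] = 1 + max{dp[j] : j<i, a[j]<a[i]} (or 1 if no such j):
i:     0 1 2 3 4 5 6 7
a[i]:  8 3 7 4 6 2 5 1
dp:    1 1 2 2 3 1 3 1
At index 2 the value is 2.

2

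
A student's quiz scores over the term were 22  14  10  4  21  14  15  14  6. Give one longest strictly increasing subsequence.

10, 14, 15

Patience tails give the LIS length; then backtrack through the dp parents:
22 → extends → [22]
14 → replaces 22 → [14]
10 → replaces 14 → [10]
4 → replaces 10 → [4]
21 → extends → [4, 21]
14 → replaces 21 → [4, 14]
15 → extends → [4, 14, 15]
14 → already a tail → [4, 14, 15]
6 → replaces 14 → [4, 6, 15]
Length 3; one witness is 10, 14, 15.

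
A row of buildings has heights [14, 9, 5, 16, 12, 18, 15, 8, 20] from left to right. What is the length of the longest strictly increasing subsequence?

4

Let dp[i] be the length of the longest such subsequence ending at index i:
i:      1  2  3  4  5  6  7  8  9
a[i]:  14  9  5 16 12 18 15  8 20
dp:     1  1  1  2  2  3  3  2  4
Maximum dp value is 4.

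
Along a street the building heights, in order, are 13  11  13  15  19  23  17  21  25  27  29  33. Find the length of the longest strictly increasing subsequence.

9

Track the smallest tail for each achievable length (strict):
13 → extends → [13]
11 → replaces 13 → [11]
13 → extends → [11, 13]
15 → extends → [11, 13, 15]
19 → extends → [11, 13, 15, 19]
23 → extends → [11, 13, 15, 19, 23]
17 → replaces 19 → [11, 13, 15, 17, 23]
21 → replaces 23 → [11, 13, 15, 17, 21]
25 → extends → [11, 13, 15, 17, 21, 25]
27 → extends → [11, 13, 15, 17, 21, 25, 27]
29 → extends → [11, 13, 15, 17, 21, 25, 27, 29]
33 → extends → [11, 13, 15, 17, 21, 25, 27, 29, 33]
Nine tails, so the longest strictly increasing subsequence has length 9 (e.g. 11, 13, 15, 19, 23, 25, 27, 29, 33).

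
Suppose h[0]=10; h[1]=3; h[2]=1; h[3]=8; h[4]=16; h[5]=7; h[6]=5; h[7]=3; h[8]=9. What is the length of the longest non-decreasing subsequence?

3

Track the smallest tail for each achievable length (allowing ties):
10 → extends → [10]
3 → replaces 10 → [3]
1 → replaces 3 → [1]
8 → extends → [1, 8]
16 → extends → [1, 8, 16]
7 → replaces 8 → [1, 7, 16]
5 → replaces 7 → [1, 5, 16]
3 → replaces 5 → [1, 3, 16]
9 → replaces 16 → [1, 3, 9]
Three tails, so the longest non-decreasing subsequence has length 3 (e.g. 3, 8, 16).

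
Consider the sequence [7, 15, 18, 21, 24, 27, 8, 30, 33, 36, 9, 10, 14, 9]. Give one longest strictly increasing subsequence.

7, 15, 18, 21, 24, 27, 30, 33, 36

Patience tails give the LIS length; then backtrack through the dp parents:
7 → extends → [7]
15 → extends → [7, 15]
18 → extends → [7, 15, 18]
21 → extends → [7, 15, 18, 21]
24 → extends → [7, 15, 18, 21, 24]
27 → extends → [7, 15, 18, 21, 24, 27]
8 → replaces 15 → [7, 8, 18, 21, 24, 27]
30 → extends → [7, 8, 18, 21, 24, 27, 30]
33 → extends → [7, 8, 18, 21, 24, 27, 30, 33]
36 → extends → [7, 8, 18, 21, 24, 27, 30, 33, 36]
9 → replaces 18 → [7, 8, 9, 21, 24, 27, 30, 33, 36]
10 → replaces 21 → [7, 8, 9, 10, 24, 27, 30, 33, 36]
14 → replaces 24 → [7, 8, 9, 10, 14, 27, 30, 33, 36]
9 → already a tail → [7, 8, 9, 10, 14, 27, 30, 33, 36]
Length 9; one witness is 7, 15, 18, 21, 24, 27, 30, 33, 36.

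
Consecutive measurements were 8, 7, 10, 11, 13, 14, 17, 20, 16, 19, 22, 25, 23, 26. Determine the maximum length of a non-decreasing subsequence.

10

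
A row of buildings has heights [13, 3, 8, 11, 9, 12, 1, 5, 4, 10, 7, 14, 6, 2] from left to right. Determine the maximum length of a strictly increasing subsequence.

5

Track the smallest tail for each achievable length (strict):
13 → extends → [13]
3 → replaces 13 → [3]
8 → extends → [3, 8]
11 → extends → [3, 8, 11]
9 → replaces 11 → [3, 8, 9]
12 → extends → [3, 8, 9, 12]
1 → replaces 3 → [1, 8, 9, 12]
5 → replaces 8 → [1, 5, 9, 12]
4 → replaces 5 → [1, 4, 9, 12]
10 → replaces 12 → [1, 4, 9, 10]
7 → replaces 9 → [1, 4, 7, 10]
14 → extends → [1, 4, 7, 10, 14]
6 → replaces 7 → [1, 4, 6, 10, 14]
2 → replaces 4 → [1, 2, 6, 10, 14]
Five tails, so the longest strictly increasing subsequence has length 5 (e.g. 3, 8, 11, 12, 14).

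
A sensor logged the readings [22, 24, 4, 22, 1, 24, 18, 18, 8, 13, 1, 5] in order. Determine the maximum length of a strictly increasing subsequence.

Track the smallest tail for each achievable length (strict):
22 → extends → [22]
24 → extends → [22, 24]
4 → replaces 22 → [4, 24]
22 → replaces 24 → [4, 22]
1 → replaces 4 → [1, 22]
24 → extends → [1, 22, 24]
18 → replaces 22 → [1, 18, 24]
18 → already a tail → [1, 18, 24]
8 → replaces 18 → [1, 8, 24]
13 → replaces 24 → [1, 8, 13]
1 → already a tail → [1, 8, 13]
5 → replaces 8 → [1, 5, 13]
Three tails, so the longest strictly increasing subsequence has length 3 (e.g. 4, 22, 24).

3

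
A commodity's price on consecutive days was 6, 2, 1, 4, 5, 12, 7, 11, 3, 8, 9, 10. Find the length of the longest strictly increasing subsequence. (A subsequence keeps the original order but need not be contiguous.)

7

Let dp[i] be the length of the longest such subsequence ending at index i:
i:      1  2  3  4  5  6  7  8  9 10 11 12
a[i]:   6  2  1  4  5 12  7 11  3  8  9 10
dp:     1  1  1  2  3  4  4  5  2  5  6  7
Maximum dp value is 7.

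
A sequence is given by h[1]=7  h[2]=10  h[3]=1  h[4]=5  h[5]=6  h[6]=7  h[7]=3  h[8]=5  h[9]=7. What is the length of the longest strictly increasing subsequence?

Track the smallest tail for each achievable length (strict):
7 → extends → [7]
10 → extends → [7, 10]
1 → replaces 7 → [1, 10]
5 → replaces 10 → [1, 5]
6 → extends → [1, 5, 6]
7 → extends → [1, 5, 6, 7]
3 → replaces 5 → [1, 3, 6, 7]
5 → replaces 6 → [1, 3, 5, 7]
7 → already a tail → [1, 3, 5, 7]
Four tails, so the longest strictly increasing subsequence has length 4 (e.g. 1, 5, 6, 7).

4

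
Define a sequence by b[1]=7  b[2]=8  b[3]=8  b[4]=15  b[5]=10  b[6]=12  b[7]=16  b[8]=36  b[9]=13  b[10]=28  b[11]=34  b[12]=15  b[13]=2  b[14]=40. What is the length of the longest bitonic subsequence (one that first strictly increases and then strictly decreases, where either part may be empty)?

inc[i] = longest strictly increasing subsequence ending at i; dec[i] = longest strictly decreasing subsequence starting at i:
i:      1  2  3  4  5  6  7  8  9 10 11 12 13 14
b[i]:   7  8  8 15 10 12 16 36 13 28 34 15  2 40
inc:    1  2  2  3  3  4  5  6  5  6  7  6  1  8
dec:    2  2  2  3  2  2  3  4  2  3  3  2  1  1
Best peak at i=8 (value 36): inc=6, dec=4, length 6+4−1 = 9.

9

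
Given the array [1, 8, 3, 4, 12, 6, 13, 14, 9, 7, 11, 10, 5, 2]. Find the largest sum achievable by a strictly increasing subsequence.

48

Let S[i] be the best sum of a strictly increasing subsequence ending at i:
i:      1  2  3  4  5  6  7  8  9 10 11 12 13 14
a[i]:   1  8  3  4 12  6 13 14  9  7 11 10  5  2
S:      1  9  4  8 21 14 34 48 23 21 34 33 13  3
Maximum is 48 (e.g. 1 + 8 + 12 + 13 + 14).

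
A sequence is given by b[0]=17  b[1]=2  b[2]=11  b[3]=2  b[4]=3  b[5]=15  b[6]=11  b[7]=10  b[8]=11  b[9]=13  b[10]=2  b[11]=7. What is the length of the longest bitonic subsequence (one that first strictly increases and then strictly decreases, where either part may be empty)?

inc[i] = longest strictly increasing subsequence ending at i; dec[i] = longest strictly decreasing subsequence starting at i:
i:      0  1  2  3  4  5  6  7  8  9 10 11
b[i]:  17  2 11  2  3 15 11 10 11 13  2  7
inc:    1  1  2  1  2  3  3  3  4  5  1  3
dec:    5  1  3  1  2  4  3  2  2  2  1  1
Best peak at i=5 (value 15): inc=3, dec=4, length 3+4−1 = 6.

6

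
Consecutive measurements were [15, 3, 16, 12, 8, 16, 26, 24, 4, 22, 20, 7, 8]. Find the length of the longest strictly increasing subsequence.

4

Track the smallest tail for each achievable length (strict):
15 → extends → [15]
3 → replaces 15 → [3]
16 → extends → [3, 16]
12 → replaces 16 → [3, 12]
8 → replaces 12 → [3, 8]
16 → extends → [3, 8, 16]
26 → extends → [3, 8, 16, 26]
24 → replaces 26 → [3, 8, 16, 24]
4 → replaces 8 → [3, 4, 16, 24]
22 → replaces 24 → [3, 4, 16, 22]
20 → replaces 22 → [3, 4, 16, 20]
7 → replaces 16 → [3, 4, 7, 20]
8 → replaces 20 → [3, 4, 7, 8]
Four tails, so the longest strictly increasing subsequence has length 4 (e.g. 3, 12, 16, 26).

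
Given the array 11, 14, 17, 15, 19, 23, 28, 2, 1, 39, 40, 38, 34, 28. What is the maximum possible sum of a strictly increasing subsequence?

Let S[i] be the best sum of a strictly increasing subsequence ending at i:
i:       1   2   3   4   5   6   7   8   9  10  11  12  13  14
a[i]:   11  14  17  15  19  23  28   2   1  39  40  38  34  28
S:      11  25  42  40  61  84 112   2   1 151 191 150 146 112
Maximum is 191 (e.g. 11 + 14 + 17 + 19 + 23 + 28 + 39 + 40).

191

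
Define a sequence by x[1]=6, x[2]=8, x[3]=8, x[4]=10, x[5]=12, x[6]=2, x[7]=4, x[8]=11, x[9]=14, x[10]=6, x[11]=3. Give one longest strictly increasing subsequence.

6, 8, 10, 12, 14

Patience tails give the LIS length; then backtrack through the dp parents:
6 → extends → [6]
8 → extends → [6, 8]
8 → already a tail → [6, 8]
10 → extends → [6, 8, 10]
12 → extends → [6, 8, 10, 12]
2 → replaces 6 → [2, 8, 10, 12]
4 → replaces 8 → [2, 4, 10, 12]
11 → replaces 12 → [2, 4, 10, 11]
14 → extends → [2, 4, 10, 11, 14]
6 → replaces 10 → [2, 4, 6, 11, 14]
3 → replaces 4 → [2, 3, 6, 11, 14]
Length 5; one witness is 6, 8, 10, 12, 14.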